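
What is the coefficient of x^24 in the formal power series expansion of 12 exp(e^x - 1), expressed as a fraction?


exp(e^x - 1) is the exponential generating function for the Bell numbers Bell_k: exp(e^x - 1) = sum_{k>=0} Bell_k x^k / k!.
So the coefficient of x^24 in 12 exp(e^x - 1) is 12 Bell_24 / 24!.
Computing: Bell_24 = 445958869294805289 and 24! = 620448401733239439360000, giving
12 * 445958869294805289/620448401733239439360000 = 148652956431601763/17234677825923317760000.

148652956431601763/17234677825923317760000


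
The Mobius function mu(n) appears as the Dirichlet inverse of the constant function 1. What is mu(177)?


177 = 3 * 59 (all distinct primes).
mu(177) = (-1)^2 = 1

1


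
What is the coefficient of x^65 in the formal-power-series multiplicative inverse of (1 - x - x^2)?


Let the inverse be f(x) = sum_{k>=0} a_k x^k. From f(x) * (1 - x - x^2) = 1 and matching coefficients:
 x^0: a_0 = 1.
 x^1: a_1 - a_0 = 0, so a_1 = 1.
 x^k (k >= 2): a_k - a_{k-1} - a_{k-2} = 0, i.e. a_k = a_{k-1} + a_{k-2}.
This is the Fibonacci-type recurrence shifted so that a_0 = a_1 = 1.
Iterating: a_0=1, a_1=1, a_2=2, a_3=3, a_4=5, a_5=8, a_6=13, a_7=21, a_8=34, a_9=55, ...
a_65 = 27777890035288.

27777890035288


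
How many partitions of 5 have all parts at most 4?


Using the generating function (1-x)^(-1)(1-x^2)^(-1)...(1-x^4)^(-1),
the coefficient of x^5 counts these restricted partitions.
Result = 6

6


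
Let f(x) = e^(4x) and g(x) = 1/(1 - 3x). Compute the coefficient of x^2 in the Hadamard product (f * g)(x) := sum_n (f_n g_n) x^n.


Expanding: f_k = 4^k/k! (from e^(4x)) and g_k = 3^k (from 1/(1 - 3x)). So the Hadamard coefficient (f * g)_k = 4^k 3^k / k! = (12)^k / k!.
For k = 2: 12^2/2! = 144/2 = 72.

72


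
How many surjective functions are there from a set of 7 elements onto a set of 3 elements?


By inclusion-exclusion on which target elements are missed, the number of surjections from an n-set onto a k-set is
surj(n, k) = sum_{j=0}^{k} (-1)^j C(k, j) (k - j)^n.
Equivalently surj(n, k) = k! * S(n, k), where S(n, k) is the Stirling number of the second kind.
For n = 7, k = 3:
S(7, 3) = 301, so
surj = 3! * 301 = 6 * 301 = 1806.

1806


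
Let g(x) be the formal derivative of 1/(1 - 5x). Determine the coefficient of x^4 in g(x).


Differentiate termwise: d/dx sum_{k>=0} 5^k x^k = sum_{k>=1} k 5^k x^(k-1) = sum_{j>=0} (j+1) 5^(j+1) x^j.
Equivalently, d/dx [1/(1 - 5x)] = 5/(1 - 5x)^2.
For j = 4: 5 * 5^5 = 5 * 3125 = 15625.

15625


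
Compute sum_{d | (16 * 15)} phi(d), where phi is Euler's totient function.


First, 16 * 15 = 240. One classical identity is sum_{d | n} phi(d) = n (each k in [1, n] has a unique gcd with n, and among the k's with gcd(k, n) = n/d there are phi(d) of them). So the sum equals 240. We also verify directly:
Divisors of 240: 1, 2, 3, 4, 5, 6, 8, 10, 12, 15, 16, 20, 24, 30, 40, 48, 60, 80, 120, 240.
phi values: 1, 1, 2, 2, 4, 2, 4, 4, 4, 8, 8, 8, 8, 8, 16, 16, 16, 32, 32, 64.
Sum = 240.

240


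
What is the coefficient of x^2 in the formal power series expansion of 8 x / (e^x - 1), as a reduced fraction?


The exponential generating function for Bernoulli numbers is
x / (e^x - 1) = sum_{k>=0} B_k x^k / k!.
So the coefficient of x^2 in 8 x / (e^x - 1) is 8 B_2 / 2!.
Computing: B_2 = 1/6, 2! = 2, giving
8 * 1/6 / 2 = 2/3.

2/3


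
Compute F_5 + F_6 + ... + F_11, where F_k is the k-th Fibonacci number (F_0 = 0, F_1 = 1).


Use the identity sum_{k=0}^{N} F_k = F_{N+2} - 1 (which follows from F_{k+2} - F_{k+1} = F_k). Then
sum_{k=5}^{11} F_k = (F_{13} - 1) - (F_{6} - 1) = F_{13} - F_{6}.
Computing: F_{13} = 233, F_{6} = 8, so
Sum = 233 - 8 = 225.

225


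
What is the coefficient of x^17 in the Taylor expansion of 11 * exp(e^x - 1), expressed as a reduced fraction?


exp(e^x - 1) = sum_{k>=0} Bell_k x^k / k!, where Bell_k is the k-th Bell number.
So the coefficient of x^17 is 11 * Bell_17 / 17!.
Computing: Bell_17 = 82864869804 and 17! = 355687428096000, giving
11 * 82864869804/355687428096000 = 255755771/99800064000.

255755771/99800064000


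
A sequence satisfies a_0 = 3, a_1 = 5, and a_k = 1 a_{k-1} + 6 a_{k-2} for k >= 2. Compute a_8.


The characteristic equation is t^2 - 1 t - 6 = 0, with roots r_1 = 3 and r_2 = -2 (so c_1 = r_1 + r_2, c_2 = -r_1 r_2 as required).
One can use the closed form a_n = A r_1^n + B r_2^n, but direct iteration is more reliable:
a_0 = 3, a_1 = 5, a_2 = 23, a_3 = 53, a_4 = 191, a_5 = 509, a_6 = 1655, a_7 = 4709, a_8 = 14639.
So a_8 = 14639.

14639


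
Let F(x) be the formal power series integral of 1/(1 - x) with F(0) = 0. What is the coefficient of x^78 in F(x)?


1/(1 - x) = sum_{k>=0} x^k. Integrating termwise and using F(0) = 0 gives
F(x) = sum_{k>=0} x^(k+1) / (k+1) = sum_{m>=1} x^m / m = -ln(1 - x).
So the coefficient of x^78 is 1/78 = 1/78.

1/78


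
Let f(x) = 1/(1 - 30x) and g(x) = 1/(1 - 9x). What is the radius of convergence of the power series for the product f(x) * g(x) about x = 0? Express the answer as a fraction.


The radius of 1/(1 - 30x) is 1/30 (nearest singularity at x = 1/30), and the radius of 1/(1 - 9x) is 1/9.
The product f(x)*g(x) = 1/((1 - 30x)(1 - 9x)) has singularities at both 1/30 and 1/9, so its radius of convergence is the distance to the nearest one:
min(1/30, 1/9) = 1/30.

1/30


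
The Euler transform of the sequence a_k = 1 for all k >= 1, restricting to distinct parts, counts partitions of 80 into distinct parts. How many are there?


Partitions of 80 into distinct parts can be computed via generating function.
Product (1+x)(1+x^2)(1+x^3)...
The coefficient of x^80 = 77312

77312


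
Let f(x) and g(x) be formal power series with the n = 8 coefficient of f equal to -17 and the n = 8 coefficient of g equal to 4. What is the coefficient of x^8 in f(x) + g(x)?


Addition of formal power series is termwise.
The coefficient of x^8 in f + g = -17 + 4
= -13

-13


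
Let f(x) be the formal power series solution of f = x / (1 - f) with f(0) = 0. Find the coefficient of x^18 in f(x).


Apply Lagrange inversion: f = x * phi(f) with phi(t) = 1/(1 - t), so
[x^n] f = (1/n) [t^(n-1)] phi(t)^n = (1/n) [t^(n-1)] (1 - t)^(-n) = (1/n) C(2n - 2, n - 1) = C_{n-1}.
For n = 18: C_17 = C(34, 17) / 18 = 2333606220/18 = 129644790 = 129644790.

129644790


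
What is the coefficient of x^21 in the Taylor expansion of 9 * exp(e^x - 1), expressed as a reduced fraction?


exp(e^x - 1) = sum_{k>=0} Bell_k x^k / k!, where Bell_k is the k-th Bell number.
So the coefficient of x^21 is 9 * Bell_21 / 21!.
Computing: Bell_21 = 474869816156751 and 21! = 51090942171709440000, giving
9 * 474869816156751/51090942171709440000 = 158289938718917/1892257117470720000.

158289938718917/1892257117470720000


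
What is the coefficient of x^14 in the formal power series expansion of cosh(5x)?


The Maclaurin series is cosh(t) = sum_{m>=0} t^(2m) / (2m)!, so substituting t = 5x, only even powers of x are nonzero, with coefficient of x^(2m) equal to 5^(2m) / (2m)!.
For x^14 the coefficient is 5^14/14! = 6103515625/87178291200 = 244140625/3487131648.

244140625/3487131648


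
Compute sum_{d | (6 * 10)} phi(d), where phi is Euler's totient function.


First, 6 * 10 = 60. One classical identity is sum_{d | n} phi(d) = n (each k in [1, n] has a unique gcd with n, and among the k's with gcd(k, n) = n/d there are phi(d) of them). So the sum equals 60. We also verify directly:
Divisors of 60: 1, 2, 3, 4, 5, 6, 10, 12, 15, 20, 30, 60.
phi values: 1, 1, 2, 2, 4, 2, 4, 4, 8, 8, 8, 16.
Sum = 60.

60


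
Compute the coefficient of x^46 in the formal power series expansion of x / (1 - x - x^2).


Let f(x) = sum_{k>=0} a_k x^k. Multiplying f(x) * (1 - x - x^2) = x and matching coefficients gives a_0 = 0, a_1 = 1, and a_k = a_{k-1} + a_{k-2} for k >= 2. These are the Fibonacci numbers F_k.
Iterating from F_0 = 0, F_1 = 1:
F_0=0, F_1=1, F_2=1, F_3=2, F_4=3, F_5=5, F_6=8, F_7=13, F_8=21, F_9=34, ...
F_46 = 1836311903.

1836311903


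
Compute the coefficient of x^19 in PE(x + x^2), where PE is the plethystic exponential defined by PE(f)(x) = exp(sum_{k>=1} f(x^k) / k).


With f(x) = x + x^2, the exponent is sum_{k>=1} (x^k + x^(2k)) / k = -ln(1 - x) - ln(1 - x^2). Exponentiating:
PE(x + x^2) = 1 / ((1 - x)(1 - x^2)).
This is the generating function for partitions of n into parts of size 1 or 2. The number of 2's can be any j in 0..9, and the rest are 1's, so
[x^19] = floor(19/2) + 1 = 10.

10


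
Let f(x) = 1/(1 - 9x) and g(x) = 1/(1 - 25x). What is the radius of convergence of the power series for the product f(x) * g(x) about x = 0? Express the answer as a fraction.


The radius of 1/(1 - 9x) is 1/9 (nearest singularity at x = 1/9), and the radius of 1/(1 - 25x) is 1/25.
The product f(x)*g(x) = 1/((1 - 9x)(1 - 25x)) has singularities at both 1/9 and 1/25, so its radius of convergence is the distance to the nearest one:
min(1/9, 1/25) = 1/25.

1/25


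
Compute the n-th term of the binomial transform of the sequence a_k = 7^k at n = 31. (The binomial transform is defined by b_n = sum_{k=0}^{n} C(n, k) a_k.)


With a_k = 7^k, b_n = sum_{k=0}^{n} C(n, k) 7^k = (1 + 7)^n by the binomial theorem.
For n = 31: (1 + 7)^31 = 8^31 = 9903520314283042199192993792.

9903520314283042199192993792


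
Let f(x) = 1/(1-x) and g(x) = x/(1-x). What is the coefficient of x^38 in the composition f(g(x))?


First simplify the composition: f(g(x)) = 1/(1 - x/(1-x)) = (1-x)/((1-x) - x) = (1-x)/(1-2x).
Now extract the coefficient. Write (1-x)/(1-2x) = 1/(1-2x) - x/(1-2x).
The coefficient of x^n in 1/(1-2x) is 2^n, and in x/(1-2x) is 2^(n-1) (for n >= 1).
So the coefficient of x^38 is 2^38 - 2^37 = 274877906944 - 137438953472 = 137438953472.

137438953472


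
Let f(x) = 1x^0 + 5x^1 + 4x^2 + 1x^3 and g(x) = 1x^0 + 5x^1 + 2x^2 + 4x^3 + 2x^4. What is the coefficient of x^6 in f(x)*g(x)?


Cauchy product at x^6:
4*2 + 1*4
= 12

12


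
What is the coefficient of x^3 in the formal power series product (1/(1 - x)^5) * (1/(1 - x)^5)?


Combine the factors: (1/(1 - x)^5) * (1/(1 - x)^5) = 1/(1 - x)^10.
Then use 1/(1 - x)^r = sum_{k>=0} C(k + r - 1, r - 1) x^k with r = 10 and k = 3:
C(12, 9) = 220.

220


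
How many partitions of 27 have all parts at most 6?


Using the generating function (1-x)^(-1)(1-x^2)^(-1)...(1-x^6)^(-1),
the coefficient of x^27 counts these restricted partitions.
Result = 811

811


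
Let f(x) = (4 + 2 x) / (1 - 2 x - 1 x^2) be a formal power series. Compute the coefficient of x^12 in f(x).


Write f(x) = sum_{k>=0} a_k x^k. Multiplying both sides by 1 - 2 x - 1 x^2 gives
(1 - 2 x - 1 x^2) sum_{k>=0} a_k x^k = 4 + 2 x.
Matching coefficients:
 x^0: a_0 = 4
 x^1: a_1 - 2 a_0 = 2  =>  a_1 = 2*4 + 2 = 10
 x^k (k >= 2): a_k = 2 a_{k-1} + 1 a_{k-2}.
Iterating: a_2 = 24, a_3 = 58, a_4 = 140, a_5 = 338, a_6 = 816, a_7 = 1970, a_8 = 4756, a_9 = 11482, a_10 = 27720, a_11 = 66922, a_12 = 161564.
So the coefficient of x^12 is 161564.

161564


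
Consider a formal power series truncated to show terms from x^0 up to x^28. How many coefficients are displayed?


From x^0 to x^28 inclusive, the count is 28 - 0 + 1 = 29.

29


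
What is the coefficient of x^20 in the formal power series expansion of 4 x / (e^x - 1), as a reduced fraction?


The exponential generating function for Bernoulli numbers is
x / (e^x - 1) = sum_{k>=0} B_k x^k / k!.
So the coefficient of x^20 in 4 x / (e^x - 1) is 4 B_20 / 20!.
Computing: B_20 = -174611/330, 20! = 2432902008176640000, giving
4 * -174611/330 / 2432902008176640000 = -174611/200714415674572800000.

-174611/200714415674572800000


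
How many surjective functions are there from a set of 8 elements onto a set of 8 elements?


By inclusion-exclusion on which target elements are missed, the number of surjections from an n-set onto a k-set is
surj(n, k) = sum_{j=0}^{k} (-1)^j C(k, j) (k - j)^n.
Equivalently surj(n, k) = k! * S(n, k), where S(n, k) is the Stirling number of the second kind.
For n = 8, k = 8:
S(8, 8) = 1, so
surj = 8! * 1 = 40320 * 1 = 40320.

40320


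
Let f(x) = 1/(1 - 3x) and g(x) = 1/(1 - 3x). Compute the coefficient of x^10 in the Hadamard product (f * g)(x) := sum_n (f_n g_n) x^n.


f has coefficients f_k = 3^k and g has coefficients g_k = 3^k, so the Hadamard product has coefficient (f*g)_k = 3^k * 3^k = 9^k.
For k = 10: 9^10 = 3486784401.

3486784401


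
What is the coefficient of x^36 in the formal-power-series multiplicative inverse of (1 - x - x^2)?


Let the inverse be f(x) = sum_{k>=0} a_k x^k. From f(x) * (1 - x - x^2) = 1 and matching coefficients:
 x^0: a_0 = 1.
 x^1: a_1 - a_0 = 0, so a_1 = 1.
 x^k (k >= 2): a_k - a_{k-1} - a_{k-2} = 0, i.e. a_k = a_{k-1} + a_{k-2}.
This is the Fibonacci-type recurrence shifted so that a_0 = a_1 = 1.
Iterating: a_0=1, a_1=1, a_2=2, a_3=3, a_4=5, a_5=8, a_6=13, a_7=21, a_8=34, a_9=55, ...
a_36 = 24157817.

24157817


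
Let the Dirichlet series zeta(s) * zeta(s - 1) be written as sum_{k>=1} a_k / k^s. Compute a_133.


Convolution gives a_k = sum_{d | k} d * 1 = sum_{d | k} d = sigma(k), the sum of positive divisors of k.
For k = 133, the divisors are 1, 7, 19, 133, so
sigma(133) = 1 + 7 + 19 + 133 = 160.

160


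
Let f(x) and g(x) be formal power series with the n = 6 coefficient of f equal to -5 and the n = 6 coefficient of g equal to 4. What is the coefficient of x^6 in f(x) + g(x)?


Addition of formal power series is termwise.
The coefficient of x^6 in f + g = -5 + 4
= -1

-1


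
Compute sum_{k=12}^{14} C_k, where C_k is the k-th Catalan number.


C_12 through C_14: 208012, 742900, 2674440
Sum = 208012 + 742900 + 2674440
= 3625352

3625352


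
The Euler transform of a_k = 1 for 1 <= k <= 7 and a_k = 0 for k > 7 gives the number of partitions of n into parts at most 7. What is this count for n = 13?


Partitions of 13 into parts at most 7:
Using generating function (1-x)^(-1)(1-x^2)^(-1)...(1-x^7)^(-1),
the coefficient of x^13 = 82

82


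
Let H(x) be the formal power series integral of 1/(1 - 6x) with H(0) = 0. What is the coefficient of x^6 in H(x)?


1/(1 - 6x) = sum_{k>=0} 6^k x^k. Integrating termwise with H(0) = 0:
H(x) = sum_{k>=0} 6^k x^(k+1) / (k+1) = sum_{m>=1} 6^(m-1) x^m / m.
For m = 6: 6^5/6 = 7776/6 = 1296.

1296


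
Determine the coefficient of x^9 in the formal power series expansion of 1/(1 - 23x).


The geometric series identity gives 1/(1 - c x) = sum_{k>=0} c^k x^k, so the coefficient of x^k is c^k.
Here c = 23 and k = 9.
Computing: 23^9 = 1801152661463

1801152661463


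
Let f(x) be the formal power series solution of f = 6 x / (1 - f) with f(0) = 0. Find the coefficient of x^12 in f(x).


Apply Lagrange inversion: f = 6 x * phi(f) with phi(t) = 1/(1 - t), so
[x^n] f = 6^n * (1/n) [t^(n-1)] phi(t)^n = 6^n * (1/n) [t^(n-1)] (1 - t)^(-n) = 6^n * (1/n) C(2n - 2, n - 1) = 6^n * C_{n-1}.
For n = 12: C_11 = C(22, 11) / 12 = 705432/12 = 58786.
With the 6^12 = 2176782336 factor, the coefficient is 2176782336 * 58786 = 127964326404096.

127964326404096


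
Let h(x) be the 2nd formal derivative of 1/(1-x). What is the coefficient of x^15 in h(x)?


Differentiating 2 times: d^2/dx^2 [1/(1-x)] = 2!/(1-x)^3.
The expansion 1/(1-x)^3 = sum_{k>=0} C(k+2, 2) x^k, so the coefficient of x^n in 2!/(1-x)^3 is 2! * C(n+2, 2).
For n = 15: 2 * C(17, 2) = 2 * 136 = 272

272


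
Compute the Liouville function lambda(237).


The Liouville function is lambda(k) = (-1)^Omega(k), where Omega(k) counts the prime factors of k with multiplicity.
Factoring: 237 = 3 * 79, so Omega(237) = 2.
lambda(237) = (-1)^2 = 1.

1


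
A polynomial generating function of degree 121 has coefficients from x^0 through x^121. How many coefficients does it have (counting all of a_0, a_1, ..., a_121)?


A polynomial of degree 121 takes the form a_0 + a_1 x + ... + a_121 x^121.
The number of coefficients is 121 + 1 = 122.

122


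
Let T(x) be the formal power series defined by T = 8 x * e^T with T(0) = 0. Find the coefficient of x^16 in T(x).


Apply the Lagrange inversion formula: if T = 8 x * phi(T) with phi(t) = e^t, then
[x^n] T = 8^n * (1/n) [t^(n-1)] phi(t)^n = 8^n * (1/n) [t^(n-1)] e^(n t) = 8^n * (1/n) * n^(n-1) / (n-1)! = 8^n * n^(n-1) / n!.
When c = 1 this is the Cayley count of rooted labeled trees on n vertices, divided by n!.
For n = 16: 8^16 * 16^15 / 16! = 281474976710656 * 1152921504606846976/20922789888000 = 9903520314283042199192993792/638512875.

9903520314283042199192993792/638512875


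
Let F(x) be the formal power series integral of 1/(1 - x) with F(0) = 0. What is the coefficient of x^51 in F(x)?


1/(1 - x) = sum_{k>=0} x^k. Integrating termwise and using F(0) = 0 gives
F(x) = sum_{k>=0} x^(k+1) / (k+1) = sum_{m>=1} x^m / m = -ln(1 - x).
So the coefficient of x^51 is 1/51 = 1/51.

1/51


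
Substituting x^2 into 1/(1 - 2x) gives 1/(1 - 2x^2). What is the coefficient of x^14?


The coefficient of x^(2m) in 1/(1 - 2x^2) is 2^m.
With n = 14 = 2*7, the coefficient is 2^7 = 128.

128


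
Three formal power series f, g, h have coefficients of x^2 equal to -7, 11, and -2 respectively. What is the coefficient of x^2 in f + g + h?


Series addition is componentwise:
-7 + 11 + -2
= 2

2


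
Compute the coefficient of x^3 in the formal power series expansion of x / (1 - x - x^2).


Let f(x) = sum_{k>=0} a_k x^k. Multiplying f(x) * (1 - x - x^2) = x and matching coefficients gives a_0 = 0, a_1 = 1, and a_k = a_{k-1} + a_{k-2} for k >= 2. These are the Fibonacci numbers F_k.
Iterating from F_0 = 0, F_1 = 1:
F_0=0, F_1=1, F_2=1, F_3=2
F_3 = 2.

2


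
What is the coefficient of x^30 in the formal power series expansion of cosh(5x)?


The Maclaurin series is cosh(t) = sum_{m>=0} t^(2m) / (2m)!, so substituting t = 5x, only even powers of x are nonzero, with coefficient of x^(2m) equal to 5^(2m) / (2m)!.
For x^30 the coefficient is 5^30/30! = 931322574615478515625/265252859812191058636308480000000 = 11920928955078125/3395236605596045550544748544.

11920928955078125/3395236605596045550544748544


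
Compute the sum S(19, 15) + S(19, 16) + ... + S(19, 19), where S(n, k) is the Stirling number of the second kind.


By definition, S(n, k) counts partitions of an n-set into exactly k nonempty blocks.
Computing row n = 19 for k = 15..19:
S(19, k): 13916778, 527136, 12597, 171, 1
Sum = 14456683.

14456683


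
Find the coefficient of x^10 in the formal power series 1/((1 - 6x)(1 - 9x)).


By partial fractions or Cauchy convolution:
The coefficient equals sum_{k=0}^{10} 6^k * 9^(10-k).
= 10339420851

10339420851


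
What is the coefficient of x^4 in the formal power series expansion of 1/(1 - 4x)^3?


The general identity 1/(1 - c x)^r = sum_{k>=0} c^k C(k + r - 1, r - 1) x^k follows by substituting y = c x into 1/(1 - y)^r = sum_{k>=0} C(k + r - 1, r - 1) y^k.
For c = 4, r = 3, k = 4:
4^4 * C(6, 2) = 256 * 15 = 3840.

3840


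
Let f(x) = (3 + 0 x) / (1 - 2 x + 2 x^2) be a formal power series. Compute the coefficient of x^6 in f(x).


Write f(x) = sum_{k>=0} a_k x^k. Multiplying both sides by 1 - 2 x + 2 x^2 gives
(1 - 2 x + 2 x^2) sum_{k>=0} a_k x^k = 3 + 0 x.
Matching coefficients:
 x^0: a_0 = 3
 x^1: a_1 - 2 a_0 = 0  =>  a_1 = 2*3 + 0 = 6
 x^k (k >= 2): a_k = 2 a_{k-1} - 2 a_{k-2}.
Iterating: a_2 = 6, a_3 = 0, a_4 = -12, a_5 = -24, a_6 = -24.
So the coefficient of x^6 is -24.

-24


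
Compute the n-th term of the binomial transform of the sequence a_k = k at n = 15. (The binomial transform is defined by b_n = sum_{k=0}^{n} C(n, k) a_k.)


With a_k = k, b_n = sum_{k=0}^{n} C(n, k) k. Using k * C(n, k) = n * C(n-1, k-1) gives b_n = n * sum_{k>=1} C(n-1, k-1) = n * 2^(n-1).
For n = 15: 15 * 2^14 = 15 * 16384 = 245760.

245760


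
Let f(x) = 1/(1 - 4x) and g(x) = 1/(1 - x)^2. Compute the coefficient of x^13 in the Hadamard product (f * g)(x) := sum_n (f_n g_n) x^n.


f has coefficients f_k = 4^k. For g = 1/(1 - x)^2 the coefficient is g_k = C(k + 1, 1) = k + 1. The Hadamard coefficient is (f * g)_k = 4^k * (k + 1).
For k = 13: 4^13 * 14 = 67108864 * 14 = 939524096.

939524096


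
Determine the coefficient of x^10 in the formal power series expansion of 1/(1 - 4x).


The geometric series identity gives 1/(1 - c x) = sum_{k>=0} c^k x^k, so the coefficient of x^k is c^k.
Here c = 4 and k = 10.
Computing: 4^10 = 1048576

1048576


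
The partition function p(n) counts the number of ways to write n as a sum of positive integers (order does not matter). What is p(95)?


Using the generating function prod_{k>=1} 1/(1-x^k), we compute p(95).
By dynamic programming over parts 1 through 95:
p(95) = 104651419

104651419


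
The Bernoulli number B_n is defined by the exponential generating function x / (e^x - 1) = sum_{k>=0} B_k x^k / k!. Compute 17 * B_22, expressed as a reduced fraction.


Bernoulli numbers can also be computed recursively via B_0 = 1 and sum_{j=0}^{m} C(m+1, j) B_j = 0 for m >= 1. Odd-index Bernoulli numbers vanish for k >= 3.
Computing B_22 = 854513/138, so 17 * B_22 = 17 * 854513/138 = 14526721/138.

14526721/138


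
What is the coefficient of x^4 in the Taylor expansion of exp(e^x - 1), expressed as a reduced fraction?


exp(e^x - 1) = sum_{k>=0} Bell_k x^k / k!, where Bell_k is the k-th Bell number.
So the coefficient of x^4 is Bell_4 / 4!.
Computing: Bell_4 = 15 and 4! = 24, giving
15/24 = 5/8.

5/8


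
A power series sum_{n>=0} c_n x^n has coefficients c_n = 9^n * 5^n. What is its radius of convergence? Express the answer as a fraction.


By the root test (Cauchy-Hadamard), the radius is R = 1 / limsup_n |c_n|^(1/n).
Here |c_n|^(1/n) = (9^n * 5^n)^(1/n) = 9 * 5 = 45 for all n.
So R = 1/45 = 1/45.

1/45


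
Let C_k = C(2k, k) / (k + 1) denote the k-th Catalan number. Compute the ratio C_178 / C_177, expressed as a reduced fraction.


Using C_k = (2k)! / (k! (k+1)!), the ratio C_{k+1}/C_k simplifies to
C_{k+1}/C_k = [(2k+2)! / ((k+1)! (k+2)!)] * [k! (k+1)! / (2k)!]
 = (2k+2)(2k+1) / ((k+1)(k+2)) = 2(2k+1) / (k+2).
For k = 177: 2(2*177 + 1) / (177 + 2) = 710/179 = 710/179.

710/179


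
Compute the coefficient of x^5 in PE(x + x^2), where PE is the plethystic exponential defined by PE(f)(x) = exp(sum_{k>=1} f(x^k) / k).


With f(x) = x + x^2, the exponent is sum_{k>=1} (x^k + x^(2k)) / k = -ln(1 - x) - ln(1 - x^2). Exponentiating:
PE(x + x^2) = 1 / ((1 - x)(1 - x^2)).
This is the generating function for partitions of n into parts of size 1 or 2. The number of 2's can be any j in 0..2, and the rest are 1's, so
[x^5] = floor(5/2) + 1 = 3.

3


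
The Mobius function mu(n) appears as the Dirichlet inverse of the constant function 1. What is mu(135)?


135 has a squared prime factor, so mu(135) = 0.
Factorization reveals a repeated prime.

0


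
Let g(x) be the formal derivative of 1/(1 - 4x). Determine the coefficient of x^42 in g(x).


Differentiate termwise: d/dx sum_{k>=0} 4^k x^k = sum_{k>=1} k 4^k x^(k-1) = sum_{j>=0} (j+1) 4^(j+1) x^j.
Equivalently, d/dx [1/(1 - 4x)] = 4/(1 - 4x)^2.
For j = 42: 43 * 4^43 = 43 * 77371252455336267181195264 = 3326963855579459488791396352.

3326963855579459488791396352


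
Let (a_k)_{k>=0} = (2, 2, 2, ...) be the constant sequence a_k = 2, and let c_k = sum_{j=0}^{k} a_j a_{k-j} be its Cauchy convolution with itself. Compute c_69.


Since a_j = 2 for all j >= 0, the convolution sum becomes
c_k = sum_{j=0}^{k} 2 * 2 = 4 * (k + 1).
Equivalently, the generating function of (a_k) is 2/(1 - x) and its square is 4/(1 - x)^2 = sum_{k>=0} 4(k + 1) x^k.
For k = 69: 4 * 70 = 280.

280


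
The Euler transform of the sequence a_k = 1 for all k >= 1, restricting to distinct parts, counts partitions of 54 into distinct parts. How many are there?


Partitions of 54 into distinct parts can be computed via generating function.
Product (1+x)(1+x^2)(1+x^3)...
The coefficient of x^54 = 5718

5718


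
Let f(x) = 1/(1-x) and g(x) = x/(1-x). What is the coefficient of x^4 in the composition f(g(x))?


First simplify the composition: f(g(x)) = 1/(1 - x/(1-x)) = (1-x)/((1-x) - x) = (1-x)/(1-2x).
Now extract the coefficient. Write (1-x)/(1-2x) = 1/(1-2x) - x/(1-2x).
The coefficient of x^n in 1/(1-2x) is 2^n, and in x/(1-2x) is 2^(n-1) (for n >= 1).
So the coefficient of x^4 is 2^4 - 2^3 = 16 - 8 = 8.

8


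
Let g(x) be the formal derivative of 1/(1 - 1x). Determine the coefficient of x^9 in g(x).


Differentiate termwise: d/dx sum_{k>=0} 1^k x^k = sum_{k>=1} k 1^k x^(k-1) = sum_{j>=0} (j+1) 1^(j+1) x^j.
Equivalently, d/dx [1/(1 - 1x)] = 1/(1 - 1x)^2.
For j = 9: 10 * 1^10 = 10 * 1 = 10.

10


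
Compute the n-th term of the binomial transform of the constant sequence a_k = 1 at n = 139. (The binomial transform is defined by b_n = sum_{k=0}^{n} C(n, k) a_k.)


With a_k = 1 for all k, b_n = sum_{k=0}^{n} C(n, k) = 2^n by the binomial theorem.
For n = 139: 2^139 = 696898287454081973172991196020261297061888.

696898287454081973172991196020261297061888


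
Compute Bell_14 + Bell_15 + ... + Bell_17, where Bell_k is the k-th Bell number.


Recall Bell_k counts set partitions of a k-set (with Bell_0 = 1 by convention).
Bell_14 through Bell_17: 190899322, 1382958545, 10480142147, 82864869804
Sum = 190899322 + 1382958545 + 10480142147 + 82864869804 = 94918869818.

94918869818


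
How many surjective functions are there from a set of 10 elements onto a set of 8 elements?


By inclusion-exclusion on which target elements are missed, the number of surjections from an n-set onto a k-set is
surj(n, k) = sum_{j=0}^{k} (-1)^j C(k, j) (k - j)^n.
Equivalently surj(n, k) = k! * S(n, k), where S(n, k) is the Stirling number of the second kind.
For n = 10, k = 8:
S(10, 8) = 750, so
surj = 8! * 750 = 40320 * 750 = 30240000.

30240000


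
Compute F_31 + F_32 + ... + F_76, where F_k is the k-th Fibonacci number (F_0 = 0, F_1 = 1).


Use the identity sum_{k=0}^{N} F_k = F_{N+2} - 1 (which follows from F_{k+2} - F_{k+1} = F_k). Then
sum_{k=31}^{76} F_k = (F_{78} - 1) - (F_{32} - 1) = F_{78} - F_{32}.
Computing: F_{78} = 8944394323791464, F_{32} = 2178309, so
Sum = 8944394323791464 - 2178309 = 8944394321613155.

8944394321613155


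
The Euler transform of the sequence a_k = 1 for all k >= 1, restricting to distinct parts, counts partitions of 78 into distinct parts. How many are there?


Partitions of 78 into distinct parts can be computed via generating function.
Product (1+x)(1+x^2)(1+x^3)...
The coefficient of x^78 = 64234

64234


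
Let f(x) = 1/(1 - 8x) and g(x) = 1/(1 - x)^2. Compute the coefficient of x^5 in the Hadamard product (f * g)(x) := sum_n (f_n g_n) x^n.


f has coefficients f_k = 8^k. For g = 1/(1 - x)^2 the coefficient is g_k = C(k + 1, 1) = k + 1. The Hadamard coefficient is (f * g)_k = 8^k * (k + 1).
For k = 5: 8^5 * 6 = 32768 * 6 = 196608.

196608


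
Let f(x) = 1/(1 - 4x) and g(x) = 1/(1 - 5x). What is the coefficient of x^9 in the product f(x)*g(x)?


The coefficient of x^n in f*g is the Cauchy product: sum_{k=0}^{n} a^k * b^(n-k).
With a=4, b=5, n=9:
sum_{k=0}^{9} 4^k * 5^(9-k)
= 8717049

8717049


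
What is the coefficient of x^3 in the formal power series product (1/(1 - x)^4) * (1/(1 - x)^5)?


Combine the factors: (1/(1 - x)^4) * (1/(1 - x)^5) = 1/(1 - x)^9.
Then use 1/(1 - x)^r = sum_{k>=0} C(k + r - 1, r - 1) x^k with r = 9 and k = 3:
C(11, 8) = 165.

165


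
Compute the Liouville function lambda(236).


The Liouville function is lambda(k) = (-1)^Omega(k), where Omega(k) counts the prime factors of k with multiplicity.
Factoring: 236 = 2 * 2 * 59, so Omega(236) = 3.
lambda(236) = (-1)^3 = -1.

-1


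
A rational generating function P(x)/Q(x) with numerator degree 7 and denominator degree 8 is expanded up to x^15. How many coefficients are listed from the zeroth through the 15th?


Expanding up to x^15 gives the coefficients for x^0, x^1, ..., x^15.
That is 15 + 1 = 16 coefficients in total.

16


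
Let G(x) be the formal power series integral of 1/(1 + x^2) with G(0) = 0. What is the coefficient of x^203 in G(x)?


1/(1 + x^2) = sum_{j>=0} (-1)^j x^(2j). Integrating termwise with G(0) = 0:
G(x) = sum_{j>=0} (-1)^j x^(2j+1) / (2j+1) = arctan(x).
Only odd powers are nonzero. For x^203 write 203 = 2*101 + 1, giving
(-1)^101 / 203 = -1/203 = -1/203.

-1/203


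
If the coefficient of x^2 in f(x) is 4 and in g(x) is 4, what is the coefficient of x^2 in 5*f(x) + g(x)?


Scalar multiplication scales coefficients: 5 * 4 = 20.
Then add the g coefficient: 20 + 4
= 24

24


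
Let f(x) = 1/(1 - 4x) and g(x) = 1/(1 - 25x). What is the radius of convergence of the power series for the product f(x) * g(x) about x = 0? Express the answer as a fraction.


The radius of 1/(1 - 4x) is 1/4 (nearest singularity at x = 1/4), and the radius of 1/(1 - 25x) is 1/25.
The product f(x)*g(x) = 1/((1 - 4x)(1 - 25x)) has singularities at both 1/4 and 1/25, so its radius of convergence is the distance to the nearest one:
min(1/4, 1/25) = 1/25.

1/25


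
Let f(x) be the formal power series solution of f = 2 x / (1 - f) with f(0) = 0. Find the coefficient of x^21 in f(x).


Apply Lagrange inversion: f = 2 x * phi(f) with phi(t) = 1/(1 - t), so
[x^n] f = 2^n * (1/n) [t^(n-1)] phi(t)^n = 2^n * (1/n) [t^(n-1)] (1 - t)^(-n) = 2^n * (1/n) C(2n - 2, n - 1) = 2^n * C_{n-1}.
For n = 21: C_20 = C(40, 20) / 21 = 137846528820/21 = 6564120420.
With the 2^21 = 2097152 factor, the coefficient is 2097152 * 6564120420 = 13765958267043840.

13765958267043840


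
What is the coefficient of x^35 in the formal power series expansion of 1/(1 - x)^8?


The negative binomial / multiset identity is
1/(1 - x)^r = sum_{k>=0} C(k + r - 1, r - 1) x^k.
Here r = 8 and k = 35, so the coefficient is
C(35 + 7, 7) = C(42, 7)
= 26978328

26978328


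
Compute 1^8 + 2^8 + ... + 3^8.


This power sum has a closed form given by Faulhaber's formula
sum_{k=1}^{m} k^p = (1 / (p + 1)) * sum_{j=0}^{p} C(p + 1, j) B_j m^(p + 1 - j),
but for small m direct computation is fastest:
1 + 256 + 6561 = 6818.

6818


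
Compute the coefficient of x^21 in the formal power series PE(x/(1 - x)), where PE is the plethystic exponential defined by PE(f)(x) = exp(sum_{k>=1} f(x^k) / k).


For f(x) = x/(1 - x) we have
sum_{k>=1} f(x^k) / k = sum_{k>=1} (1/k) * x^k / (1 - x^k) = sum_{k, m >= 1} x^(k m) / k,
which after exponentiating simplifies to
PE(x/(1 - x)) = prod_{k>=1} 1 / (1 - x^k).
This is the generating function for the partition function p(n), so the coefficient of x^21 is p(21).
Computing p(21) by dynamic programming over parts 1, 2, ..., 21: p(21) = 792.

792


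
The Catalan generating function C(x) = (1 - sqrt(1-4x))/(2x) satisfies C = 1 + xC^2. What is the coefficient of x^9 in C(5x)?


Substituting x -> 5x scales the n-th coefficient by 5^n, so [x^9] C(5x) = 5^9 * C_9.
C_9 = C(2*9, 9)/(10) = 48620/10 = 4862.
So 5^9 * 4862 = 1953125 * 4862 = 9496093750.

9496093750


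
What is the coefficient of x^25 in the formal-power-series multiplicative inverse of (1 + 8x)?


The inverse is 1/(1 + 8x). Apply the geometric identity 1/(1 - y) = sum_{k>=0} y^k with y = -8x:
1/(1 + 8x) = sum_{k>=0} (-8)^k x^k.
So the coefficient of x^25 is (-8)^25 = -37778931862957161709568.

-37778931862957161709568


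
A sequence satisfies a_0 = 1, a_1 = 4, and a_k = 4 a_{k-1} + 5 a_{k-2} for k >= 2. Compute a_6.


The characteristic equation is t^2 - 4 t - 5 = 0, with roots r_1 = 5 and r_2 = -1 (so c_1 = r_1 + r_2, c_2 = -r_1 r_2 as required).
One can use the closed form a_n = A r_1^n + B r_2^n, but direct iteration is more reliable:
a_0 = 1, a_1 = 4, a_2 = 21, a_3 = 104, a_4 = 521, a_5 = 2604, a_6 = 13021.
So a_6 = 13021.

13021


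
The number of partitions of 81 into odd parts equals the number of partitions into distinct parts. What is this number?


Computing partitions of 81 into odd parts (1, 3, 5, ...):
Using the generating function prod_{k>=0} 1/(1-x^(2k+1)),
the count is 84756

84756


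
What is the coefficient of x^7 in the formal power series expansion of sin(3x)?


The Maclaurin series is sin(t) = sum_{k>=0} (-1)^k t^(2k+1) / (2k+1)!, so substituting t = 3x, only odd powers of x are nonzero, with coefficient of x^(2k+1) equal to (-1)^k 3^(2k+1) / (2k+1)!.
Write 7 = 2*3 + 1, giving the coefficient (-1)^3 * 3^7 / 7! = -2187/5040 = -243/560.

-243/560


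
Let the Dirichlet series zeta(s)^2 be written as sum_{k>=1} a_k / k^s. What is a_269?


The Dirichlet convolution of the constant function 1 with itself gives (1 * 1)(k) = sum_{d | k} 1 = d(k), the number of positive divisors of k.
Since zeta(s) = sum_{k>=1} 1/k^s, we have zeta(s)^2 = sum_{k>=1} d(k)/k^s, so a_k = d(k).
For k = 269: the divisors are 1, 269.
Count = 2.

2


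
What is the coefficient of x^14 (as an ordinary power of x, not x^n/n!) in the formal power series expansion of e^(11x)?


The exponential series is e^y = sum_{k>=0} y^k / k!. Substituting y = 11x gives
e^(11x) = sum_{k>=0} 11^k x^k / k!.
So the coefficient of x^n is a^n/n! with a = 11, n = 14:
11^14 / 14! = 379749833583241/87178291200 = 34522712143931/7925299200

34522712143931/7925299200


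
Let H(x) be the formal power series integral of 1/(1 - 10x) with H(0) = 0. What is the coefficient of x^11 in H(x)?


1/(1 - 10x) = sum_{k>=0} 10^k x^k. Integrating termwise with H(0) = 0:
H(x) = sum_{k>=0} 10^k x^(k+1) / (k+1) = sum_{m>=1} 10^(m-1) x^m / m.
For m = 11: 10^10/11 = 10000000000/11 = 10000000000/11.

10000000000/11


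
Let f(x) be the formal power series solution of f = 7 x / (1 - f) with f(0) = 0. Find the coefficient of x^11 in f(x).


Apply Lagrange inversion: f = 7 x * phi(f) with phi(t) = 1/(1 - t), so
[x^n] f = 7^n * (1/n) [t^(n-1)] phi(t)^n = 7^n * (1/n) [t^(n-1)] (1 - t)^(-n) = 7^n * (1/n) C(2n - 2, n - 1) = 7^n * C_{n-1}.
For n = 11: C_10 = C(20, 10) / 11 = 184756/11 = 16796.
With the 7^11 = 1977326743 factor, the coefficient is 1977326743 * 16796 = 33211179975428.

33211179975428


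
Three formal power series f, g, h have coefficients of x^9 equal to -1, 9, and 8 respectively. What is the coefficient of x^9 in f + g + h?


Series addition is componentwise:
-1 + 9 + 8
= 16

16


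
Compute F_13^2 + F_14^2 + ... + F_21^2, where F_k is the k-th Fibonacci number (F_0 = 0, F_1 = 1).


There is a standard identity sum_{k=0}^{N} F_k^2 = F_N * F_{N+1} (proved inductively from the telescoping relation F_k^2 = F_k F_{k+1} - F_{k-1} F_k). Then
sum_{k=13}^{21} F_k^2 = F_21 F_22 - F_12 F_13.
Computing: F_21 = 10946, F_22 = 17711, F_12 = 144, F_13 = 233.
Sum = 10946 * 17711 - 144 * 233 = 193831054.

193831054


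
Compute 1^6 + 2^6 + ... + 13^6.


This power sum has a closed form given by Faulhaber's formula
sum_{k=1}^{m} k^p = (1 / (p + 1)) * sum_{j=0}^{p} C(p + 1, j) B_j m^(p + 1 - j),
but for small m direct computation is fastest:
1 + 64 + 729 + 4096 + 15625 + 46656 + 117649 + 262144 + 531441 + 1000000 + 1771561 + 2985984 + 4826809 = 11562759.

11562759


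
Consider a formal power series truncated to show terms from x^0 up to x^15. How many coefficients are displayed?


From x^0 to x^15 inclusive, the count is 15 - 0 + 1 = 16.

16


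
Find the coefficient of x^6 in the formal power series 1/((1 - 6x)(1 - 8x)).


By partial fractions or Cauchy convolution:
The coefficient equals sum_{k=0}^{6} 6^k * 8^(6-k).
= 908608

908608


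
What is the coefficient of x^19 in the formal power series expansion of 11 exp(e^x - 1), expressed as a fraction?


exp(e^x - 1) is the exponential generating function for the Bell numbers Bell_k: exp(e^x - 1) = sum_{k>=0} Bell_k x^k / k!.
So the coefficient of x^19 in 11 exp(e^x - 1) is 11 Bell_19 / 19!.
Computing: Bell_19 = 5832742205057 and 19! = 121645100408832000, giving
11 * 5832742205057/121645100408832000 = 5832742205057/11058645491712000.

5832742205057/11058645491712000


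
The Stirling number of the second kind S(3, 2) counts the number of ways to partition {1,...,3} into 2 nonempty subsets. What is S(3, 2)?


Using the explicit formula S(n,k) = (1/k!) sum_{j=0}^{k} (-1)^(k-j) C(k,j) j^n:
S(3, 2) = 3
Equivalently, S(n,k) is n! times the coefficient of x^n in the EGF (e^x - 1)^k / k!.

3


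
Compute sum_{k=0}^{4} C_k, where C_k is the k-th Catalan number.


C_0 through C_4: 1, 1, 2, 5, 14
Sum = 1 + 1 + 2 + 5 + 14
= 23

23


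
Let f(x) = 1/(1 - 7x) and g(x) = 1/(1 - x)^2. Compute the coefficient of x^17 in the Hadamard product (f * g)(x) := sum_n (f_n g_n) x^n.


f has coefficients f_k = 7^k. For g = 1/(1 - x)^2 the coefficient is g_k = C(k + 1, 1) = k + 1. The Hadamard coefficient is (f * g)_k = 7^k * (k + 1).
For k = 17: 7^17 * 18 = 232630513987207 * 18 = 4187349251769726.

4187349251769726


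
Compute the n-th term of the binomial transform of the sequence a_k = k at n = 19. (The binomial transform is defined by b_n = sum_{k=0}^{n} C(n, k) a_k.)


With a_k = k, b_n = sum_{k=0}^{n} C(n, k) k. Using k * C(n, k) = n * C(n-1, k-1) gives b_n = n * sum_{k>=1} C(n-1, k-1) = n * 2^(n-1).
For n = 19: 19 * 2^18 = 19 * 262144 = 4980736.

4980736


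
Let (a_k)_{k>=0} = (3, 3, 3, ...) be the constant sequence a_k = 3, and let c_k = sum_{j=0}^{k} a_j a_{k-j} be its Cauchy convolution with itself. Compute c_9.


Since a_j = 3 for all j >= 0, the convolution sum becomes
c_k = sum_{j=0}^{k} 3 * 3 = 9 * (k + 1).
Equivalently, the generating function of (a_k) is 3/(1 - x) and its square is 9/(1 - x)^2 = sum_{k>=0} 9(k + 1) x^k.
For k = 9: 9 * 10 = 90.

90


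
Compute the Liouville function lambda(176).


The Liouville function is lambda(k) = (-1)^Omega(k), where Omega(k) counts the prime factors of k with multiplicity.
Factoring: 176 = 2 * 2 * 2 * 2 * 11, so Omega(176) = 5.
lambda(176) = (-1)^5 = -1.

-1


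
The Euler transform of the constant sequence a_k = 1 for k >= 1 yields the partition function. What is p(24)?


The Euler transform converts the sequence a_k = 1 into the number of integer partitions.
Using the recurrence or dynamic programming:
p(24) = 1575

1575


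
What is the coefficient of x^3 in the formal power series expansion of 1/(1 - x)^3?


The expansion 1/(1 - x)^r = sum_{k>=0} C(k + r - 1, r - 1) x^k follows from the multiset / negative-binomial theorem (or from repeated differentiation of the geometric series).
For r = 3 and k = 3:
C(5, 2) = 120 / (2 * 6) = 10.

10


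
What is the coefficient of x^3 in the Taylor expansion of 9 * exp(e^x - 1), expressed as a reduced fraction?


exp(e^x - 1) = sum_{k>=0} Bell_k x^k / k!, where Bell_k is the k-th Bell number.
So the coefficient of x^3 is 9 * Bell_3 / 3!.
Computing: Bell_3 = 5 and 3! = 6, giving
9 * 5/6 = 15/2.

15/2


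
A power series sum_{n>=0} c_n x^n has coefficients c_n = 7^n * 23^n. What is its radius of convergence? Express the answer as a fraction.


By the root test (Cauchy-Hadamard), the radius is R = 1 / limsup_n |c_n|^(1/n).
Here |c_n|^(1/n) = (7^n * 23^n)^(1/n) = 7 * 23 = 161 for all n.
So R = 1/161 = 1/161.

1/161


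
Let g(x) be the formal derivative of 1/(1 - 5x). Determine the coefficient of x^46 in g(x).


Differentiate termwise: d/dx sum_{k>=0} 5^k x^k = sum_{k>=1} k 5^k x^(k-1) = sum_{j>=0} (j+1) 5^(j+1) x^j.
Equivalently, d/dx [1/(1 - 5x)] = 5/(1 - 5x)^2.
For j = 46: 47 * 5^47 = 47 * 710542735760100185871124267578125 = 33395508580724708735942840576171875.

33395508580724708735942840576171875


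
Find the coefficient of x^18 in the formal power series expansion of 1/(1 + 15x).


Write 1/(1 + c x) = 1/(1 - (-c) x) and apply the geometric-series identity
1/(1 - y) = sum_{k>=0} y^k to get 1/(1 + c x) = sum_{k>=0} (-c)^k x^k.
So the coefficient of x^k is (-c)^k = (-1)^k * c^k.
Here c = 15 and k = 18:
(-15)^18 = 1 * 1477891880035400390625 = 1477891880035400390625

1477891880035400390625


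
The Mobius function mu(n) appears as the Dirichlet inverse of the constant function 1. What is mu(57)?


57 = 3 * 19 (all distinct primes).
mu(57) = (-1)^2 = 1

1


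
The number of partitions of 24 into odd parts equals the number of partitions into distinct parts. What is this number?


Computing partitions of 24 into odd parts (1, 3, 5, ...):
Using the generating function prod_{k>=0} 1/(1-x^(2k+1)),
the count is 122

122
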